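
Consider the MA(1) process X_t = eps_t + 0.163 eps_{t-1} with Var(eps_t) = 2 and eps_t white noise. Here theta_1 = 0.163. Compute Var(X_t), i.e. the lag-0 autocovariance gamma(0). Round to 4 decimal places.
\gamma(0) = 2.0531

For an MA(q) process X_t = eps_t + sum_i theta_i eps_{t-i} with
Var(eps_t) = sigma^2, the variance is
  gamma(0) = sigma^2 * (1 + sum_i theta_i^2).
  sum_i theta_i^2 = (0.163)^2 = 0.026569.
  gamma(0) = 2 * (1 + 0.026569) = 2 * 1.026569 = 2.053138, which rounds to 2.0531.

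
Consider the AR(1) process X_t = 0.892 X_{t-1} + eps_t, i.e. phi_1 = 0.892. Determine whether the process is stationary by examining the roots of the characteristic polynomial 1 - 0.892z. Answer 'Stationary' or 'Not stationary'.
\text{Stationary}

The AR(p) characteristic polynomial is P(z) = 1 - 0.892z.
Stationarity requires all roots to lie outside the unit circle, i.e. |z| > 1 for every root.
This is linear in z: 1 + (-0.892) z = 0  =>  z = -1/(-0.892) = 1.121076,  |z| = 1.121076.
Moduli of all roots: 1.1211.
All moduli strictly greater than 1? Yes.
Verdict: Stationary.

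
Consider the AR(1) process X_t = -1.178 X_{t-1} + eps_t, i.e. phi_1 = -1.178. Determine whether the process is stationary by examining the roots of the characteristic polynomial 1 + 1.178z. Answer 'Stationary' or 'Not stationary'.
\text{Not stationary}

The AR(p) characteristic polynomial is P(z) = 1 + 1.178z.
Stationarity requires all roots to lie outside the unit circle, i.e. |z| > 1 for every root.
This is linear in z: 1 + (1.178) z = 0  =>  z = -1/(1.178) = -0.848896,  |z| = 0.848896.
Moduli of all roots: 0.8489.
All moduli strictly greater than 1? No.
Verdict: Not stationary.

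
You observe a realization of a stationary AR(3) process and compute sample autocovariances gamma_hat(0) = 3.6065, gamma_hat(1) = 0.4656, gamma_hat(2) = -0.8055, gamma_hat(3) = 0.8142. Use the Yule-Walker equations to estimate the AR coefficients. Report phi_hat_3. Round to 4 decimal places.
\hat\phi_{3} = 0.3170

The Yule-Walker equations for an AR(p) process read, in matrix form,
  Gamma_p phi = r_p,   with   (Gamma_p)_{ij} = gamma(|i - j|),
                       (r_p)_i = gamma(i),   i,j = 1..p.
Substitute the sample gammas (Toeplitz matrix and right-hand side of size 3):
  Gamma_p = [[3.6065, 0.4656, -0.8055], [0.4656, 3.6065, 0.4656], [-0.8055, 0.4656, 3.6065]]
  r_p     = [0.4656, -0.8055, 0.8142]
Written out (R1..R3):
  (R1) 3.6065 phi_1 + 0.4656 phi_2 - 0.8055 phi_3 = 0.4656
  (R2) 0.4656 phi_1 + 3.6065 phi_2 + 0.4656 phi_3 = -0.8055
  (R3) -0.8055 phi_1 + 0.4656 phi_2 + 3.6065 phi_3 = 0.8142
Gaussian elimination:
  R2 <- R2 - (0.4656/3.6065) R1 = R2 - (0.1291) R1:  3.546391 phi_2 + 0.56959 phi_3 = -0.865609
  R3 <- R3 - (-0.8055/3.6065) R1 = R3 - (-0.223347) R1:  0.56959 phi_2 + 3.426594 phi_3 = 0.91819
  R3 <- R3 - (0.56959/3.546391) R2 = R3 - (0.160611) R2:  3.335112 phi_3 = 1.057217
Back-substitution:
  phi_hat_3 = 1.057217 / 3.335112 = 0.316996
  phi_hat_2 = (-0.865609 - (0.56959)(0.316996)) / 3.546391 = -0.294995
  phi_hat_1 = (0.4656 - (0.4656)(-0.294995) - (-0.8055)(0.316996)) / 3.6065 = 0.237984
So phi_hat = [0.2380, -0.2950, 0.3170].
Therefore phi_hat_3 = 0.3170.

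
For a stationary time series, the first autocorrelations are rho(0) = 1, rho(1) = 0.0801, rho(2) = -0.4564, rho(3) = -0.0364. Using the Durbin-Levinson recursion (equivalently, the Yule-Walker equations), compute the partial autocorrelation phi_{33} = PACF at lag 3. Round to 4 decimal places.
\phi_{33} = 0.0700

The PACF at lag k is phi_{kk}, the last component of the solution
to the Yule-Walker system G_k phi = r_k where
  (G_k)_{ij} = rho(|i - j|), (r_k)_i = rho(i), i,j = 1..k.
Equivalently, Durbin-Levinson gives phi_{kk} iteratively:
  phi_{11} = rho(1)
  phi_{kk} = [rho(k) - sum_{j=1..k-1} phi_{k-1,j} rho(k-j)]
            / [1 - sum_{j=1..k-1} phi_{k-1,j} rho(j)],
  phi_{k,j} = phi_{k-1,j} - phi_{kk} phi_{k-1,k-j},  j = 1..k-1.
Step k = 1:
  phi_11 = rho(1) = 0.0801.
Step k = 2:
  phi_22 = [rho(2) - phi_11 rho(1)] / [1 - phi_11 rho(1)] = [-0.4564 - (0.0801)(0.0801)] / [1 - (0.0801)(0.0801)]
         = -0.46281601 / 0.99358399 = -0.465805.
  Update: phi_21 = phi_11 - phi_22 phi_11 = 0.0801 - (-0.465805)(0.0801) = 0.117411.
Step k = 3:
  phi_33 = [rho(3) - phi_21 rho(2) - phi_22 rho(1)] / [1 - phi_21 rho(1) - phi_22 rho(2)]
    numerator   = -0.0364 - (0.117411)(-0.4564) - (-0.465805)(0.0801) = 0.05449731
    denominator = 1 - (0.117411)(0.0801) - (-0.465805)(-0.4564) = 0.77800216
  phi_33 = 0.05449731 / 0.77800216 = 0.07.
Therefore phi_{33} = 0.0700.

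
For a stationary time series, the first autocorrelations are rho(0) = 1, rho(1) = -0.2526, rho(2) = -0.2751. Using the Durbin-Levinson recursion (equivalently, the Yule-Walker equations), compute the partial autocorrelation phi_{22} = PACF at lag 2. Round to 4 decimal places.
\phi_{22} = -0.3620

The PACF at lag k is phi_{kk}, the last component of the solution
to the Yule-Walker system G_k phi = r_k where
  (G_k)_{ij} = rho(|i - j|), (r_k)_i = rho(i), i,j = 1..k.
Equivalently, Durbin-Levinson gives phi_{kk} iteratively:
  phi_{11} = rho(1)
  phi_{kk} = [rho(k) - sum_{j=1..k-1} phi_{k-1,j} rho(k-j)]
            / [1 - sum_{j=1..k-1} phi_{k-1,j} rho(j)],
  phi_{k,j} = phi_{k-1,j} - phi_{kk} phi_{k-1,k-j},  j = 1..k-1.
Step k = 1:
  phi_11 = rho(1) = -0.2526.
Step k = 2:
  phi_22 = [rho(2) - phi_11 rho(1)] / [1 - phi_11 rho(1)] = [-0.2751 - (-0.2526)(-0.2526)] / [1 - (-0.2526)(-0.2526)]
         = -0.33890676 / 0.93619324 = -0.362.
Therefore phi_{22} = -0.3620.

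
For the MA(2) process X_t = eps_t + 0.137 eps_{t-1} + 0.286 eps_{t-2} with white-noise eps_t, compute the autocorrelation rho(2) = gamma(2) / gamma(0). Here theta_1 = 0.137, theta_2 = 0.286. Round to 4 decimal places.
\rho(2) = 0.2599

For an MA(q) process with theta_0 = 1, the autocovariance is
  gamma(k) = sigma^2 * sum_{i=0..q-k} theta_i * theta_{i+k},
and rho(k) = gamma(k) / gamma(0). Sigma^2 cancels.
  numerator   = (1)*(0.286) = 0.286.
  denominator = (1)^2 + (0.137)^2 + (0.286)^2 = 1.100565.
  rho(2) = 0.286 / 1.100565 = 0.2599.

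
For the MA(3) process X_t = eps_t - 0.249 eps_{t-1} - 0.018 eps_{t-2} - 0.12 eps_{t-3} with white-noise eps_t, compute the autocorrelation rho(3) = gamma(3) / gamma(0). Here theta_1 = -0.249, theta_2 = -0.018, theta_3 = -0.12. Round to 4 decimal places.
\rho(3) = -0.1114

For an MA(q) process with theta_0 = 1, the autocovariance is
  gamma(k) = sigma^2 * sum_{i=0..q-k} theta_i * theta_{i+k},
and rho(k) = gamma(k) / gamma(0). Sigma^2 cancels.
  numerator   = (1)*(-0.12) = -0.12.
  denominator = (1)^2 + (-0.249)^2 + (-0.018)^2 + (-0.12)^2 = 1.076725.
  rho(3) = -0.12 / 1.076725 = -0.1114.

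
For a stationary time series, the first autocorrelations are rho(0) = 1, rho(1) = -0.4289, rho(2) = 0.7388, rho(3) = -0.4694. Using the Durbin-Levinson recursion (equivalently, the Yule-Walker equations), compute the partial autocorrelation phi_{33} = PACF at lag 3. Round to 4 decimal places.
\phi_{33} = -0.1740

The PACF at lag k is phi_{kk}, the last component of the solution
to the Yule-Walker system G_k phi = r_k where
  (G_k)_{ij} = rho(|i - j|), (r_k)_i = rho(i), i,j = 1..k.
Equivalently, Durbin-Levinson gives phi_{kk} iteratively:
  phi_{11} = rho(1)
  phi_{kk} = [rho(k) - sum_{j=1..k-1} phi_{k-1,j} rho(k-j)]
            / [1 - sum_{j=1..k-1} phi_{k-1,j} rho(j)],
  phi_{k,j} = phi_{k-1,j} - phi_{kk} phi_{k-1,k-j},  j = 1..k-1.
Step k = 1:
  phi_11 = rho(1) = -0.4289.
Step k = 2:
  phi_22 = [rho(2) - phi_11 rho(1)] / [1 - phi_11 rho(1)] = [0.7388 - (-0.4289)(-0.4289)] / [1 - (-0.4289)(-0.4289)]
         = 0.55484479 / 0.81604479 = 0.67992.
  Update: phi_21 = phi_11 - phi_22 phi_11 = -0.4289 - (0.67992)(-0.4289) = -0.137283.
Step k = 3:
  phi_33 = [rho(3) - phi_21 rho(2) - phi_22 rho(1)] / [1 - phi_21 rho(1) - phi_22 rho(2)]
    numerator   = -0.4694 - (-0.137283)(0.7388) - (0.67992)(-0.4289) = -0.07635819
    denominator = 1 - (-0.137283)(-0.4289) - (0.67992)(0.7388) = 0.43879498
  phi_33 = -0.07635819 / 0.43879498 = -0.174.
Therefore phi_{33} = -0.1740.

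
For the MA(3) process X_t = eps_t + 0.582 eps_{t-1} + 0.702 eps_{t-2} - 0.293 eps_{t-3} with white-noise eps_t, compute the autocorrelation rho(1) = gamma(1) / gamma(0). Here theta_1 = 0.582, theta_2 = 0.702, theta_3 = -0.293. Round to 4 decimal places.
\rho(1) = 0.4093

For an MA(q) process with theta_0 = 1, the autocovariance is
  gamma(k) = sigma^2 * sum_{i=0..q-k} theta_i * theta_{i+k},
and rho(k) = gamma(k) / gamma(0). Sigma^2 cancels.
  numerator   = (1)*(0.582) + (0.582)*(0.702) + (0.702)*(-0.293) = 0.784878.
  denominator = (1)^2 + (0.582)^2 + (0.702)^2 + (-0.293)^2 = 1.917377.
  rho(1) = 0.784878 / 1.917377 = 0.4093.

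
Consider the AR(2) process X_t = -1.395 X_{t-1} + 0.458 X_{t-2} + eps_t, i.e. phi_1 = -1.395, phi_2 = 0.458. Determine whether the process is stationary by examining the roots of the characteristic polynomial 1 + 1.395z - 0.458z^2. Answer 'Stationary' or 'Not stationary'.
\text{Not stationary}

The AR(p) characteristic polynomial is P(z) = 1 + 1.395z - 0.458z^2.
Stationarity requires all roots to lie outside the unit circle, i.e. |z| > 1 for every root.
Set 1 + (1.395) z + (-0.458) z^2 = 0, i.e. a z^2 + b z + c = 0 with a = -0.458, b = 1.395, c = 1.
Discriminant D = b^2 - 4ac = (1.395)^2 - 4*(-0.458)*1 = 1.946025 - (-1.832) = 3.778025.
D >= 0, so the roots are real: z = (-b +/- sqrt(D)) / (2a) = (-1.395 +/- 1.943714) / (-0.916).
  z_1 = (-1.395 + 1.943714) / (-0.916) = -0.599,   |z_1| = 0.599.
  z_2 = (-1.395 - 1.943714) / (-0.916) = 3.6449,   |z_2| = 3.6449.
Moduli of all roots: 0.5990, 3.6449.
All moduli strictly greater than 1? No.
Verdict: Not stationary.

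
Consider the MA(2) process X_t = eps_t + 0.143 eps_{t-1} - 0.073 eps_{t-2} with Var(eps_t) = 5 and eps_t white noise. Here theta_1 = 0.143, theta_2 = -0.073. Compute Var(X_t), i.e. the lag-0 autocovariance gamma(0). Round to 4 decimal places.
\gamma(0) = 5.1289

For an MA(q) process X_t = eps_t + sum_i theta_i eps_{t-i} with
Var(eps_t) = sigma^2, the variance is
  gamma(0) = sigma^2 * (1 + sum_i theta_i^2).
  sum_i theta_i^2 = (0.143)^2 + (-0.073)^2 = 0.020449 + 0.005329 = 0.025778.
  gamma(0) = 5 * (1 + 0.025778) = 5 * 1.025778 = 5.12889, which rounds to 5.1289.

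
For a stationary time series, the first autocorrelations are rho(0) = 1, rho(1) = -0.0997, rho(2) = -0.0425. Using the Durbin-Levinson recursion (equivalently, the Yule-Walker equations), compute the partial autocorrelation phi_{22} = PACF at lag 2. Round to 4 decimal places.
\phi_{22} = -0.0530

The PACF at lag k is phi_{kk}, the last component of the solution
to the Yule-Walker system G_k phi = r_k where
  (G_k)_{ij} = rho(|i - j|), (r_k)_i = rho(i), i,j = 1..k.
Equivalently, Durbin-Levinson gives phi_{kk} iteratively:
  phi_{11} = rho(1)
  phi_{kk} = [rho(k) - sum_{j=1..k-1} phi_{k-1,j} rho(k-j)]
            / [1 - sum_{j=1..k-1} phi_{k-1,j} rho(j)],
  phi_{k,j} = phi_{k-1,j} - phi_{kk} phi_{k-1,k-j},  j = 1..k-1.
Step k = 1:
  phi_11 = rho(1) = -0.0997.
Step k = 2:
  phi_22 = [rho(2) - phi_11 rho(1)] / [1 - phi_11 rho(1)] = [-0.0425 - (-0.0997)(-0.0997)] / [1 - (-0.0997)(-0.0997)]
         = -0.05244009 / 0.99005991 = -0.053.
Therefore phi_{22} = -0.0530.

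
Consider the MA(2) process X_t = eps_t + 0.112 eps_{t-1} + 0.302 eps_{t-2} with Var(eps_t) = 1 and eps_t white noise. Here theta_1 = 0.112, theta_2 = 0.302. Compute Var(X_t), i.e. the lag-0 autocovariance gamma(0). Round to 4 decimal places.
\gamma(0) = 1.1037

For an MA(q) process X_t = eps_t + sum_i theta_i eps_{t-i} with
Var(eps_t) = sigma^2, the variance is
  gamma(0) = sigma^2 * (1 + sum_i theta_i^2).
  sum_i theta_i^2 = (0.112)^2 + (0.302)^2 = 0.012544 + 0.091204 = 0.103748.
  gamma(0) = 1 * (1 + 0.103748) = 1 * 1.103748 = 1.103748, which rounds to 1.1037.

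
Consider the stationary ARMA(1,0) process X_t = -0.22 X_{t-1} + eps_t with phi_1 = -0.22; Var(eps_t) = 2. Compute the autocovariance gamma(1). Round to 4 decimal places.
\gamma(1) = -0.4624

Multiply the model equation by X_{t-k} and take expectations. With theta_0 = psi_0 = 1 and psi_j the MA(infinity) weights, this gives
  gamma(k) - sum_i phi_i gamma(k-i) = c_k,
  c_k = sigma^2 * sum_{j=k..q} theta_j psi_{j-k}   (c_k = 0 for k > q),
using gamma(-m) = gamma(m).
Pure AR (q = 0): c_0 = sigma^2 = 2, c_k = 0 for k >= 1.
Equations for k = 0 and k = 1 (AR order 1):
  gamma(0) = phi_1 gamma(1) + c_0
  gamma(1) = phi_1 gamma(0) + c_1
Substituting the second into the first: gamma(0) (1 - phi_1^2) = c_0 + phi_1 c_1, so
  gamma(0) = c_0 / (1 - phi_1^2) = 2 / (1 - (-0.22)^2) = 2 / 0.9516 = 2.101723.
  gamma(1) = phi_1 gamma(0) = (-0.22)(2.101723) = -0.462379.
Therefore gamma(1) = -0.4624 (to 4 decimal places).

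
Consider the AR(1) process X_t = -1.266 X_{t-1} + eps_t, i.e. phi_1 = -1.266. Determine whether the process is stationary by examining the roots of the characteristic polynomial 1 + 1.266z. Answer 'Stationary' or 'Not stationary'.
\text{Not stationary}

The AR(p) characteristic polynomial is P(z) = 1 + 1.266z.
Stationarity requires all roots to lie outside the unit circle, i.e. |z| > 1 for every root.
This is linear in z: 1 + (1.266) z = 0  =>  z = -1/(1.266) = -0.789889,  |z| = 0.789889.
Moduli of all roots: 0.7899.
All moduli strictly greater than 1? No.
Verdict: Not stationary.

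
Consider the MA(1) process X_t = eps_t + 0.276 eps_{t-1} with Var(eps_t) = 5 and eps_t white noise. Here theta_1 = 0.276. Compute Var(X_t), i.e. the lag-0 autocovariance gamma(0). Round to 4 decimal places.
\gamma(0) = 5.3809

For an MA(q) process X_t = eps_t + sum_i theta_i eps_{t-i} with
Var(eps_t) = sigma^2, the variance is
  gamma(0) = sigma^2 * (1 + sum_i theta_i^2).
  sum_i theta_i^2 = (0.276)^2 = 0.076176.
  gamma(0) = 5 * (1 + 0.076176) = 5 * 1.076176 = 5.38088, which rounds to 5.3809.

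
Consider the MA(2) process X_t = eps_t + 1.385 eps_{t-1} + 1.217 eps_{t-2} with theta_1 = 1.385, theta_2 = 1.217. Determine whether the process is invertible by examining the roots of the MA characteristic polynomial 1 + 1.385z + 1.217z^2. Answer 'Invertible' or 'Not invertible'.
\text{Not invertible}

The MA(q) characteristic polynomial is P(z) = 1 + 1.385z + 1.217z^2.
Invertibility requires all roots to lie outside the unit circle, i.e. |z| > 1 for every root.
Set 1 + (1.385) z + (1.217) z^2 = 0, i.e. a z^2 + b z + c = 0 with a = 1.217, b = 1.385, c = 1.
Discriminant D = b^2 - 4ac = (1.385)^2 - 4*(1.217)*1 = 1.918225 - (4.868) = -2.949775.
D < 0, so the roots are the complex-conjugate pair z = (-b +/- i sqrt(-D)) / (2a) = -0.569 +/- 0.7056i.
For a conjugate pair |z|^2 = z * conj(z) = (product of roots) = c/a = 1/(1.217) = 0.821693, so |z| = sqrt(0.821693) = 0.9065 for both roots.
Moduli of all roots: 0.9065, 0.9065.
All moduli strictly greater than 1? No.
Verdict: Not invertible.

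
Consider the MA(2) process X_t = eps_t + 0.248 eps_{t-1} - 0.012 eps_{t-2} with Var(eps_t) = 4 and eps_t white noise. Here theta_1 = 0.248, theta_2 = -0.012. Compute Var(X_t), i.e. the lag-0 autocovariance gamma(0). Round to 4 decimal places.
\gamma(0) = 4.2466

For an MA(q) process X_t = eps_t + sum_i theta_i eps_{t-i} with
Var(eps_t) = sigma^2, the variance is
  gamma(0) = sigma^2 * (1 + sum_i theta_i^2).
  sum_i theta_i^2 = (0.248)^2 + (-0.012)^2 = 0.061504 + 0.000144 = 0.061648.
  gamma(0) = 4 * (1 + 0.061648) = 4 * 1.061648 = 4.246592, which rounds to 4.2466.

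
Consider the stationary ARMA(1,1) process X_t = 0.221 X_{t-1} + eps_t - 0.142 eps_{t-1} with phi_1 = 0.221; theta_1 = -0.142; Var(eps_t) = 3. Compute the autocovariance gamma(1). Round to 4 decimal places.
\gamma(1) = 0.2414

Multiply the model equation by X_{t-k} and take expectations. With theta_0 = psi_0 = 1 and psi_j the MA(infinity) weights, this gives
  gamma(k) - sum_i phi_i gamma(k-i) = c_k,
  c_k = sigma^2 * sum_{j=k..q} theta_j psi_{j-k}   (c_k = 0 for k > q),
using gamma(-m) = gamma(m).
psi-weights needed (psi_j = theta_j + sum_i phi_i psi_{j-i}):
  psi_1 = theta_1 + phi_1 = -0.142 + (0.221) = 0.079
Right-hand sides:
  c_0 = sigma^2 (1 + theta_1 psi_1) = 3 * (1 + (-0.142)(0.079)) = 3 * 0.988782 = 2.966346
  c_1 = sigma^2 theta_1 = 3 * (-0.142) = -0.426
  c_2 = 0
Equations for k = 0 and k = 1 (AR order 1):
  gamma(0) = phi_1 gamma(1) + c_0
  gamma(1) = phi_1 gamma(0) + c_1
Substituting the second into the first: gamma(0) (1 - phi_1^2) = c_0 + phi_1 c_1, so
  gamma(0) = (c_0 + phi_1 c_1) / (1 - phi_1^2) = (2.966346 + (0.221)(-0.426)) / (1 - (0.221)^2) = 2.8722 / 0.951159 = 3.019684.
  gamma(1) = phi_1 gamma(0) + c_1 = (0.221)(3.019684) + (-0.426) = 0.24135.
Therefore gamma(1) = 0.2414 (to 4 decimal places).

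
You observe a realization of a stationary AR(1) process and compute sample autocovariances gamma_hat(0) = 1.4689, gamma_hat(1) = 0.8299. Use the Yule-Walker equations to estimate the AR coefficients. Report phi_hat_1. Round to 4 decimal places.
\hat\phi_{1} = 0.5650

The Yule-Walker equations for an AR(p) process read, in matrix form,
  Gamma_p phi = r_p,   with   (Gamma_p)_{ij} = gamma(|i - j|),
                       (r_p)_i = gamma(i),   i,j = 1..p.
Substitute the sample gammas (Toeplitz matrix and right-hand side of size 1):
  Gamma_p = [[1.4689]]
  r_p     = [0.8299]
With p = 1 this is the single equation gamma(0) phi_1 = gamma(1):
  phi_hat_1 = gamma(1) / gamma(0) = 0.8299 / 1.4689 = 0.5650.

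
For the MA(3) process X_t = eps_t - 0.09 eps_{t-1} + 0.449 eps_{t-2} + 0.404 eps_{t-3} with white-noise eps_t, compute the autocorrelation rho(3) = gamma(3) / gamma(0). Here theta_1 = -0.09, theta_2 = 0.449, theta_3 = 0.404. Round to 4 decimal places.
\rho(3) = 0.2943

For an MA(q) process with theta_0 = 1, the autocovariance is
  gamma(k) = sigma^2 * sum_{i=0..q-k} theta_i * theta_{i+k},
and rho(k) = gamma(k) / gamma(0). Sigma^2 cancels.
  numerator   = (1)*(0.404) = 0.404.
  denominator = (1)^2 + (-0.09)^2 + (0.449)^2 + (0.404)^2 = 1.372917.
  rho(3) = 0.404 / 1.372917 = 0.2943.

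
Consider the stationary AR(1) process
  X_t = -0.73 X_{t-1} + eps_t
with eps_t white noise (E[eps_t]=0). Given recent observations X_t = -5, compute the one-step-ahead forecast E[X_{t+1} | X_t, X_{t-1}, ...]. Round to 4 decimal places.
E[X_{t+1} \mid \mathcal F_t] = 3.6500

For an AR(p) model X_t = c + sum_i phi_i X_{t-i} + eps_t, the
one-step-ahead conditional mean is
  E[X_{t+1} | X_t, ...] = c + sum_i phi_i X_{t+1-i}.
Substitute known values:
  E[X_{t+1} | ...] = (-0.73) * (-5)
                   = 3.6500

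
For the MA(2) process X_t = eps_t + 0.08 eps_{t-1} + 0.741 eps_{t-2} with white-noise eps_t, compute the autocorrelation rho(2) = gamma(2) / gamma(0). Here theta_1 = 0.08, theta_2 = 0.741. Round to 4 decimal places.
\rho(2) = 0.4764

For an MA(q) process with theta_0 = 1, the autocovariance is
  gamma(k) = sigma^2 * sum_{i=0..q-k} theta_i * theta_{i+k},
and rho(k) = gamma(k) / gamma(0). Sigma^2 cancels.
  numerator   = (1)*(0.741) = 0.741.
  denominator = (1)^2 + (0.08)^2 + (0.741)^2 = 1.555481.
  rho(2) = 0.741 / 1.555481 = 0.4764.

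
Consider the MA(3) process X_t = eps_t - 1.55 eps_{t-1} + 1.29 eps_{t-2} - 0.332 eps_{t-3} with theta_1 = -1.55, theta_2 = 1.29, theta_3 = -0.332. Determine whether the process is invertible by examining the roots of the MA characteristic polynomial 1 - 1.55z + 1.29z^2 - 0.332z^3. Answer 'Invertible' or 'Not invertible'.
\text{Invertible}

The MA(q) characteristic polynomial is P(z) = 1 - 1.55z + 1.29z^2 - 0.332z^3.
Invertibility requires all roots to lie outside the unit circle, i.e. |z| > 1 for every root.
Degree 3: look for a simple real root z0 first, then factor out (1 - z/z0) and solve the remaining quadratic.
Testing z0 = 2.5: P(2.5) = 1 + (-1.55)(2.5) + (1.29)(2.5)^2 + (-0.332)(2.5)^3
  = 1 + (-3.875) + (8.0625) + (-5.1875) = 0.  So z_0 = 2.5 is a root, |z_0| = 2.5.
Divide out the factor (1 - 0.4 z) = (1 - z/z0) (since 1/z0 = 0.4):
  P(z) = (1 - 0.4 z)(1 + (-1.15) z + (0.83) z^2)
  [check: z-coef -1.15 - (0.4) = -1.55; z^2-coef 0.83 - (0.4)(-1.15) = 1.29; z^3-coef -(0.4)(0.83) = -0.332.]
Remaining roots from the quadratic factor 1 + (-1.15) z + (0.83) z^2:
  Set 1 + (-1.15) z + (0.83) z^2 = 0, i.e. a z^2 + b z + c = 0 with a = 0.83, b = -1.15, c = 1.
  Discriminant D = b^2 - 4ac = (-1.15)^2 - 4*(0.83)*1 = 1.3225 - (3.32) = -1.9975.
  D < 0, so the roots are the complex-conjugate pair z = (-b +/- i sqrt(-D)) / (2a) = 0.6928 +/- 0.8514i.
  For a conjugate pair |z|^2 = z * conj(z) = (product of roots) = c/a = 1/(0.83) = 1.204819, so |z| = sqrt(1.204819) = 1.0976 for both roots.
Moduli of all roots: 2.5000, 1.0976, 1.0976.
All moduli strictly greater than 1? Yes.
Verdict: Invertible.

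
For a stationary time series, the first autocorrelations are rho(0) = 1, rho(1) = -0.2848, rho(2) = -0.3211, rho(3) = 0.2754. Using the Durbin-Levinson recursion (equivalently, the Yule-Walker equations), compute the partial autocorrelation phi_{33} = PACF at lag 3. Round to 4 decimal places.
\phi_{33} = 0.0259

The PACF at lag k is phi_{kk}, the last component of the solution
to the Yule-Walker system G_k phi = r_k where
  (G_k)_{ij} = rho(|i - j|), (r_k)_i = rho(i), i,j = 1..k.
Equivalently, Durbin-Levinson gives phi_{kk} iteratively:
  phi_{11} = rho(1)
  phi_{kk} = [rho(k) - sum_{j=1..k-1} phi_{k-1,j} rho(k-j)]
            / [1 - sum_{j=1..k-1} phi_{k-1,j} rho(j)],
  phi_{k,j} = phi_{k-1,j} - phi_{kk} phi_{k-1,k-j},  j = 1..k-1.
Step k = 1:
  phi_11 = rho(1) = -0.2848.
Step k = 2:
  phi_22 = [rho(2) - phi_11 rho(1)] / [1 - phi_11 rho(1)] = [-0.3211 - (-0.2848)(-0.2848)] / [1 - (-0.2848)(-0.2848)]
         = -0.40221104 / 0.91888896 = -0.437715.
  Update: phi_21 = phi_11 - phi_22 phi_11 = -0.2848 - (-0.437715)(-0.2848) = -0.409461.
Step k = 3:
  phi_33 = [rho(3) - phi_21 rho(2) - phi_22 rho(1)] / [1 - phi_21 rho(1) - phi_22 rho(2)]
    numerator   = 0.2754 - (-0.409461)(-0.3211) - (-0.437715)(-0.2848) = 0.01926095
    denominator = 1 - (-0.409461)(-0.2848) - (-0.437715)(-0.3211) = 0.74283535
  phi_33 = 0.01926095 / 0.74283535 = 0.0259.
Therefore phi_{33} = 0.0259.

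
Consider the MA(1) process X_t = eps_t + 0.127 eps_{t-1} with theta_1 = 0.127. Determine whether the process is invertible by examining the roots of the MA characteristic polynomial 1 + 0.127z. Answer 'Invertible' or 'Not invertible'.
\text{Invertible}

The MA(q) characteristic polynomial is P(z) = 1 + 0.127z.
Invertibility requires all roots to lie outside the unit circle, i.e. |z| > 1 for every root.
This is linear in z: 1 + (0.127) z = 0  =>  z = -1/(0.127) = -7.874016,  |z| = 7.874016.
Moduli of all roots: 7.8740.
All moduli strictly greater than 1? Yes.
Verdict: Invertible.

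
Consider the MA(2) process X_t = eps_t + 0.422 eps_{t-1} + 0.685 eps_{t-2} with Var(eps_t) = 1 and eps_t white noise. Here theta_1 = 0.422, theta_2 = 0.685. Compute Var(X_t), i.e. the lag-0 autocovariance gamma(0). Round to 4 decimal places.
\gamma(0) = 1.6473

For an MA(q) process X_t = eps_t + sum_i theta_i eps_{t-i} with
Var(eps_t) = sigma^2, the variance is
  gamma(0) = sigma^2 * (1 + sum_i theta_i^2).
  sum_i theta_i^2 = (0.422)^2 + (0.685)^2 = 0.178084 + 0.469225 = 0.647309.
  gamma(0) = 1 * (1 + 0.647309) = 1 * 1.647309 = 1.647309, which rounds to 1.6473.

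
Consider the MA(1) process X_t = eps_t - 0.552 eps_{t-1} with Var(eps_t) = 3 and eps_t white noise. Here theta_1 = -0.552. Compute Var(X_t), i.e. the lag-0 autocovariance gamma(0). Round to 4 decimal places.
\gamma(0) = 3.9141

For an MA(q) process X_t = eps_t + sum_i theta_i eps_{t-i} with
Var(eps_t) = sigma^2, the variance is
  gamma(0) = sigma^2 * (1 + sum_i theta_i^2).
  sum_i theta_i^2 = (-0.552)^2 = 0.304704.
  gamma(0) = 3 * (1 + 0.304704) = 3 * 1.304704 = 3.914112, which rounds to 3.9141.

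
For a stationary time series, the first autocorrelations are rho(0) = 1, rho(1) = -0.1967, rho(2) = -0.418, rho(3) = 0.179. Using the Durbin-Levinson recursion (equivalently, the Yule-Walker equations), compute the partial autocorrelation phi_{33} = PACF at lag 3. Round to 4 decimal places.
\phi_{33} = -0.0480

The PACF at lag k is phi_{kk}, the last component of the solution
to the Yule-Walker system G_k phi = r_k where
  (G_k)_{ij} = rho(|i - j|), (r_k)_i = rho(i), i,j = 1..k.
Equivalently, Durbin-Levinson gives phi_{kk} iteratively:
  phi_{11} = rho(1)
  phi_{kk} = [rho(k) - sum_{j=1..k-1} phi_{k-1,j} rho(k-j)]
            / [1 - sum_{j=1..k-1} phi_{k-1,j} rho(j)],
  phi_{k,j} = phi_{k-1,j} - phi_{kk} phi_{k-1,k-j},  j = 1..k-1.
Step k = 1:
  phi_11 = rho(1) = -0.1967.
Step k = 2:
  phi_22 = [rho(2) - phi_11 rho(1)] / [1 - phi_11 rho(1)] = [-0.418 - (-0.1967)(-0.1967)] / [1 - (-0.1967)(-0.1967)]
         = -0.45669089 / 0.96130911 = -0.475072.
  Update: phi_21 = phi_11 - phi_22 phi_11 = -0.1967 - (-0.475072)(-0.1967) = -0.290147.
Step k = 3:
  phi_33 = [rho(3) - phi_21 rho(2) - phi_22 rho(1)] / [1 - phi_21 rho(1) - phi_22 rho(2)]
    numerator   = 0.179 - (-0.290147)(-0.418) - (-0.475072)(-0.1967) = -0.03572792
    denominator = 1 - (-0.290147)(-0.1967) - (-0.475072)(-0.418) = 0.74434813
  phi_33 = -0.03572792 / 0.74434813 = -0.048.
Therefore phi_{33} = -0.0480.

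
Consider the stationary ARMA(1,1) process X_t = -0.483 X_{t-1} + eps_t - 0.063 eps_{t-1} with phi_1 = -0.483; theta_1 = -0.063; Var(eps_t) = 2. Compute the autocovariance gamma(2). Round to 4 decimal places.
\gamma(2) = 0.7089

Multiply the model equation by X_{t-k} and take expectations. With theta_0 = psi_0 = 1 and psi_j the MA(infinity) weights, this gives
  gamma(k) - sum_i phi_i gamma(k-i) = c_k,
  c_k = sigma^2 * sum_{j=k..q} theta_j psi_{j-k}   (c_k = 0 for k > q),
using gamma(-m) = gamma(m).
psi-weights needed (psi_j = theta_j + sum_i phi_i psi_{j-i}):
  psi_1 = theta_1 + phi_1 = -0.063 + (-0.483) = -0.546
Right-hand sides:
  c_0 = sigma^2 (1 + theta_1 psi_1) = 2 * (1 + (-0.063)(-0.546)) = 2 * 1.034398 = 2.068796
  c_1 = sigma^2 theta_1 = 2 * (-0.063) = -0.126
  c_2 = 0
Equations for k = 0 and k = 1 (AR order 1):
  gamma(0) = phi_1 gamma(1) + c_0
  gamma(1) = phi_1 gamma(0) + c_1
Substituting the second into the first: gamma(0) (1 - phi_1^2) = c_0 + phi_1 c_1, so
  gamma(0) = (c_0 + phi_1 c_1) / (1 - phi_1^2) = (2.068796 + (-0.483)(-0.126)) / (1 - (-0.483)^2) = 2.129654 / 0.766711 = 2.777649.
  gamma(1) = phi_1 gamma(0) + c_1 = (-0.483)(2.777649) + (-0.126) = -1.467604.
For k = 2 (> q): gamma(2) = phi_1 gamma(1) = (-0.483)(-1.467604) = 0.708853.
Therefore gamma(2) = 0.7089 (to 4 decimal places).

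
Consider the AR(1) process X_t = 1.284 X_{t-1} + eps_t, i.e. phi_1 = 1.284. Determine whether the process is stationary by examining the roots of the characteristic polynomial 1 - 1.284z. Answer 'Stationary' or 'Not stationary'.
\text{Not stationary}

The AR(p) characteristic polynomial is P(z) = 1 - 1.284z.
Stationarity requires all roots to lie outside the unit circle, i.e. |z| > 1 for every root.
This is linear in z: 1 + (-1.284) z = 0  =>  z = -1/(-1.284) = 0.778816,  |z| = 0.778816.
Moduli of all roots: 0.7788.
All moduli strictly greater than 1? No.
Verdict: Not stationary.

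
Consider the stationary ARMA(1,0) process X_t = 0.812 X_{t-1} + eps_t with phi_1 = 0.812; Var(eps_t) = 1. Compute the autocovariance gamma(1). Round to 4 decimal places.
\gamma(1) = 2.3836

Multiply the model equation by X_{t-k} and take expectations. With theta_0 = psi_0 = 1 and psi_j the MA(infinity) weights, this gives
  gamma(k) - sum_i phi_i gamma(k-i) = c_k,
  c_k = sigma^2 * sum_{j=k..q} theta_j psi_{j-k}   (c_k = 0 for k > q),
using gamma(-m) = gamma(m).
Pure AR (q = 0): c_0 = sigma^2 = 1, c_k = 0 for k >= 1.
Equations for k = 0 and k = 1 (AR order 1):
  gamma(0) = phi_1 gamma(1) + c_0
  gamma(1) = phi_1 gamma(0) + c_1
Substituting the second into the first: gamma(0) (1 - phi_1^2) = c_0 + phi_1 c_1, so
  gamma(0) = c_0 / (1 - phi_1^2) = 1 / (1 - (0.812)^2) = 1 / 0.340656 = 2.935513.
  gamma(1) = phi_1 gamma(0) = (0.812)(2.935513) = 2.383636.
Therefore gamma(1) = 2.3836 (to 4 decimal places).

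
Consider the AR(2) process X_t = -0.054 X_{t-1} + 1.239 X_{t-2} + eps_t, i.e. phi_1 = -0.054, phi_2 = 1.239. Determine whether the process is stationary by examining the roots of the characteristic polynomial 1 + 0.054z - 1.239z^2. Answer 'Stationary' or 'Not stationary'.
\text{Not stationary}

The AR(p) characteristic polynomial is P(z) = 1 + 0.054z - 1.239z^2.
Stationarity requires all roots to lie outside the unit circle, i.e. |z| > 1 for every root.
Set 1 + (0.054) z + (-1.239) z^2 = 0, i.e. a z^2 + b z + c = 0 with a = -1.239, b = 0.054, c = 1.
Discriminant D = b^2 - 4ac = (0.054)^2 - 4*(-1.239)*1 = 0.002916 - (-4.956) = 4.958916.
D >= 0, so the roots are real: z = (-b +/- sqrt(D)) / (2a) = (-0.054 +/- 2.226862) / (-2.478).
  z_1 = (-0.054 + 2.226862) / (-2.478) = -0.8769,   |z_1| = 0.8769.
  z_2 = (-0.054 - 2.226862) / (-2.478) = 0.9204,   |z_2| = 0.9204.
Moduli of all roots: 0.8769, 0.9204.
All moduli strictly greater than 1? No.
Verdict: Not stationary.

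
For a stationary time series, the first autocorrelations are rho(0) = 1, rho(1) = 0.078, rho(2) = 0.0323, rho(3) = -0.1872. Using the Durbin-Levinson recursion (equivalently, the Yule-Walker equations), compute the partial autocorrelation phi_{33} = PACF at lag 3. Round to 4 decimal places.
\phi_{33} = -0.1930

The PACF at lag k is phi_{kk}, the last component of the solution
to the Yule-Walker system G_k phi = r_k where
  (G_k)_{ij} = rho(|i - j|), (r_k)_i = rho(i), i,j = 1..k.
Equivalently, Durbin-Levinson gives phi_{kk} iteratively:
  phi_{11} = rho(1)
  phi_{kk} = [rho(k) - sum_{j=1..k-1} phi_{k-1,j} rho(k-j)]
            / [1 - sum_{j=1..k-1} phi_{k-1,j} rho(j)],
  phi_{k,j} = phi_{k-1,j} - phi_{kk} phi_{k-1,k-j},  j = 1..k-1.
Step k = 1:
  phi_11 = rho(1) = 0.078.
Step k = 2:
  phi_22 = [rho(2) - phi_11 rho(1)] / [1 - phi_11 rho(1)] = [0.0323 - (0.078)(0.078)] / [1 - (0.078)(0.078)]
         = 0.026216 / 0.993916 = 0.026376.
  Update: phi_21 = phi_11 - phi_22 phi_11 = 0.078 - (0.026376)(0.078) = 0.075943.
Step k = 3:
  phi_33 = [rho(3) - phi_21 rho(2) - phi_22 rho(1)] / [1 - phi_21 rho(1) - phi_22 rho(2)]
    numerator   = -0.1872 - (0.075943)(0.0323) - (0.026376)(0.078) = -0.19171031
    denominator = 1 - (0.075943)(0.078) - (0.026376)(0.0323) = 0.99322451
  phi_33 = -0.19171031 / 0.99322451 = -0.193.
Therefore phi_{33} = -0.1930.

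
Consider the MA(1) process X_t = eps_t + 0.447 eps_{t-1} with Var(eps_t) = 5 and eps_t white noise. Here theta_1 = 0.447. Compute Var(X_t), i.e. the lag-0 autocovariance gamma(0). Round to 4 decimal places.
\gamma(0) = 5.9990

For an MA(q) process X_t = eps_t + sum_i theta_i eps_{t-i} with
Var(eps_t) = sigma^2, the variance is
  gamma(0) = sigma^2 * (1 + sum_i theta_i^2).
  sum_i theta_i^2 = (0.447)^2 = 0.199809.
  gamma(0) = 5 * (1 + 0.199809) = 5 * 1.199809 = 5.999045, which rounds to 5.9990.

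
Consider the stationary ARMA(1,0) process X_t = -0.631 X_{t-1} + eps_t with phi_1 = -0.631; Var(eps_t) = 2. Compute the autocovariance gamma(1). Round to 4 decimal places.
\gamma(1) = -2.0969

Multiply the model equation by X_{t-k} and take expectations. With theta_0 = psi_0 = 1 and psi_j the MA(infinity) weights, this gives
  gamma(k) - sum_i phi_i gamma(k-i) = c_k,
  c_k = sigma^2 * sum_{j=k..q} theta_j psi_{j-k}   (c_k = 0 for k > q),
using gamma(-m) = gamma(m).
Pure AR (q = 0): c_0 = sigma^2 = 2, c_k = 0 for k >= 1.
Equations for k = 0 and k = 1 (AR order 1):
  gamma(0) = phi_1 gamma(1) + c_0
  gamma(1) = phi_1 gamma(0) + c_1
Substituting the second into the first: gamma(0) (1 - phi_1^2) = c_0 + phi_1 c_1, so
  gamma(0) = c_0 / (1 - phi_1^2) = 2 / (1 - (-0.631)^2) = 2 / 0.601839 = 3.323148.
  gamma(1) = phi_1 gamma(0) = (-0.631)(3.323148) = -2.096906.
Therefore gamma(1) = -2.0969 (to 4 decimal places).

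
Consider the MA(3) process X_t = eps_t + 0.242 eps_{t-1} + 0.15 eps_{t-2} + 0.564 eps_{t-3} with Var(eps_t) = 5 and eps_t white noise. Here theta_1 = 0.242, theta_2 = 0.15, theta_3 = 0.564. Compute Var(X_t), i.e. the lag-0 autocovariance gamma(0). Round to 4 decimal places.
\gamma(0) = 6.9958

For an MA(q) process X_t = eps_t + sum_i theta_i eps_{t-i} with
Var(eps_t) = sigma^2, the variance is
  gamma(0) = sigma^2 * (1 + sum_i theta_i^2).
  sum_i theta_i^2 = (0.242)^2 + (0.15)^2 + (0.564)^2 = 0.058564 + 0.0225 + 0.318096 = 0.39916.
  gamma(0) = 5 * (1 + 0.39916) = 5 * 1.39916 = 6.9958.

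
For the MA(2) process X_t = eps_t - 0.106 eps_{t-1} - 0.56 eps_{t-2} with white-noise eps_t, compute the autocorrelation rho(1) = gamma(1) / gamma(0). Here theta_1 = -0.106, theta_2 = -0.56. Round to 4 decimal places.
\rho(1) = -0.0352

For an MA(q) process with theta_0 = 1, the autocovariance is
  gamma(k) = sigma^2 * sum_{i=0..q-k} theta_i * theta_{i+k},
and rho(k) = gamma(k) / gamma(0). Sigma^2 cancels.
  numerator   = (1)*(-0.106) + (-0.106)*(-0.56) = -0.04664.
  denominator = (1)^2 + (-0.106)^2 + (-0.56)^2 = 1.324836.
  rho(1) = -0.04664 / 1.324836 = -0.0352.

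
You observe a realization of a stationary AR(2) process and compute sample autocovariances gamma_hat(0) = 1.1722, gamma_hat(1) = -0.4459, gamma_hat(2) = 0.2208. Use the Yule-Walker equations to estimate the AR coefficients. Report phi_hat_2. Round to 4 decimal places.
\hat\phi_{2} = 0.0510

The Yule-Walker equations for an AR(p) process read, in matrix form,
  Gamma_p phi = r_p,   with   (Gamma_p)_{ij} = gamma(|i - j|),
                       (r_p)_i = gamma(i),   i,j = 1..p.
Substitute the sample gammas (Toeplitz matrix and right-hand side of size 2):
  Gamma_p = [[1.1722, -0.4459], [-0.4459, 1.1722]]
  r_p     = [-0.4459, 0.2208]
Written out:
  1.1722 phi_1 - 0.4459 phi_2 = -0.4459
  -0.4459 phi_1 + 1.1722 phi_2 = 0.2208
Solve by Cramer's rule:
  det = gamma(0)^2 - gamma(1)^2 = (1.1722)^2 - (-0.4459)^2 = 1.37405284 - 0.19882681 = 1.17522603
  phi_hat_1 = [gamma(1) gamma(0) - gamma(1) gamma(2)] / det = [(-0.4459)(1.1722) - (-0.4459)(0.2208)] / 1.17522603 = -0.42422926 / 1.17522603 = -0.361
  phi_hat_2 = [gamma(0) gamma(2) - gamma(1)^2] / det = [(1.1722)(0.2208) - (-0.4459)^2] / 1.17522603 = 0.05999495 / 1.17522603 = 0.051
So phi_hat = [-0.3610, 0.0510].
Therefore phi_hat_2 = 0.0510.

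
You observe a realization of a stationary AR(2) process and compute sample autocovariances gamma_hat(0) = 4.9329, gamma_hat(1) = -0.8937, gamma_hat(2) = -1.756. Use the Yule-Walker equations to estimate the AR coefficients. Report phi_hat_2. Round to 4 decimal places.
\hat\phi_{2} = -0.4020

The Yule-Walker equations for an AR(p) process read, in matrix form,
  Gamma_p phi = r_p,   with   (Gamma_p)_{ij} = gamma(|i - j|),
                       (r_p)_i = gamma(i),   i,j = 1..p.
Substitute the sample gammas (Toeplitz matrix and right-hand side of size 2):
  Gamma_p = [[4.9329, -0.8937], [-0.8937, 4.9329]]
  r_p     = [-0.8937, -1.756]
Written out:
  4.9329 phi_1 - 0.8937 phi_2 = -0.8937
  -0.8937 phi_1 + 4.9329 phi_2 = -1.756
Solve by Cramer's rule:
  det = gamma(0)^2 - gamma(1)^2 = (4.9329)^2 - (-0.8937)^2 = 24.33350241 - 0.79869969 = 23.53480272
  phi_hat_1 = [gamma(1) gamma(0) - gamma(1) gamma(2)] / det = [(-0.8937)(4.9329) - (-0.8937)(-1.756)] / 23.53480272 = -5.97786993 / 23.53480272 = -0.254
  phi_hat_2 = [gamma(0) gamma(2) - gamma(1)^2] / det = [(4.9329)(-1.756) - (-0.8937)^2] / 23.53480272 = -9.46087209 / 23.53480272 = -0.402
So phi_hat = [-0.2540, -0.4020].
Therefore phi_hat_2 = -0.4020.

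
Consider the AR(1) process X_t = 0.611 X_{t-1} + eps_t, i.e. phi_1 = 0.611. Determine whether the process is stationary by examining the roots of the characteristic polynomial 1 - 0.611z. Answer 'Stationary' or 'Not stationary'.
\text{Stationary}

The AR(p) characteristic polynomial is P(z) = 1 - 0.611z.
Stationarity requires all roots to lie outside the unit circle, i.e. |z| > 1 for every root.
This is linear in z: 1 + (-0.611) z = 0  =>  z = -1/(-0.611) = 1.636661,  |z| = 1.636661.
Moduli of all roots: 1.6367.
All moduli strictly greater than 1? Yes.
Verdict: Stationary.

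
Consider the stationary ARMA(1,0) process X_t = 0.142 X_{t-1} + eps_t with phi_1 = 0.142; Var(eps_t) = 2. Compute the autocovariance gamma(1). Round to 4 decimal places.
\gamma(1) = 0.2898

Multiply the model equation by X_{t-k} and take expectations. With theta_0 = psi_0 = 1 and psi_j the MA(infinity) weights, this gives
  gamma(k) - sum_i phi_i gamma(k-i) = c_k,
  c_k = sigma^2 * sum_{j=k..q} theta_j psi_{j-k}   (c_k = 0 for k > q),
using gamma(-m) = gamma(m).
Pure AR (q = 0): c_0 = sigma^2 = 2, c_k = 0 for k >= 1.
Equations for k = 0 and k = 1 (AR order 1):
  gamma(0) = phi_1 gamma(1) + c_0
  gamma(1) = phi_1 gamma(0) + c_1
Substituting the second into the first: gamma(0) (1 - phi_1^2) = c_0 + phi_1 c_1, so
  gamma(0) = c_0 / (1 - phi_1^2) = 2 / (1 - (0.142)^2) = 2 / 0.979836 = 2.041158.
  gamma(1) = phi_1 gamma(0) = (0.142)(2.041158) = 0.289844.
Therefore gamma(1) = 0.2898 (to 4 decimal places).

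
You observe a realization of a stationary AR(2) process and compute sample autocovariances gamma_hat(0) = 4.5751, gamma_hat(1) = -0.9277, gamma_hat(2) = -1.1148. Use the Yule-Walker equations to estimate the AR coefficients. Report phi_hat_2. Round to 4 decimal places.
\hat\phi_{2} = -0.2970

The Yule-Walker equations for an AR(p) process read, in matrix form,
  Gamma_p phi = r_p,   with   (Gamma_p)_{ij} = gamma(|i - j|),
                       (r_p)_i = gamma(i),   i,j = 1..p.
Substitute the sample gammas (Toeplitz matrix and right-hand side of size 2):
  Gamma_p = [[4.5751, -0.9277], [-0.9277, 4.5751]]
  r_p     = [-0.9277, -1.1148]
Written out:
  4.5751 phi_1 - 0.9277 phi_2 = -0.9277
  -0.9277 phi_1 + 4.5751 phi_2 = -1.1148
Solve by Cramer's rule:
  det = gamma(0)^2 - gamma(1)^2 = (4.5751)^2 - (-0.9277)^2 = 20.93154001 - 0.86062729 = 20.07091272
  phi_hat_1 = [gamma(1) gamma(0) - gamma(1) gamma(2)] / det = [(-0.9277)(4.5751) - (-0.9277)(-1.1148)] / 20.07091272 = -5.27852023 / 20.07091272 = -0.263
  phi_hat_2 = [gamma(0) gamma(2) - gamma(1)^2] / det = [(4.5751)(-1.1148) - (-0.9277)^2] / 20.07091272 = -5.96094877 / 20.07091272 = -0.297
So phi_hat = [-0.2630, -0.2970].
Therefore phi_hat_2 = -0.2970.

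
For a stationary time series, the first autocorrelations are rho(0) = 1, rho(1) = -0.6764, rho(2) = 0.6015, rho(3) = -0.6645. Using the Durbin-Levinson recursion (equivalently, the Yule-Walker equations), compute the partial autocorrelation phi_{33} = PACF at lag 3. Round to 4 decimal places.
\phi_{33} = -0.3691

The PACF at lag k is phi_{kk}, the last component of the solution
to the Yule-Walker system G_k phi = r_k where
  (G_k)_{ij} = rho(|i - j|), (r_k)_i = rho(i), i,j = 1..k.
Equivalently, Durbin-Levinson gives phi_{kk} iteratively:
  phi_{11} = rho(1)
  phi_{kk} = [rho(k) - sum_{j=1..k-1} phi_{k-1,j} rho(k-j)]
            / [1 - sum_{j=1..k-1} phi_{k-1,j} rho(j)],
  phi_{k,j} = phi_{k-1,j} - phi_{kk} phi_{k-1,k-j},  j = 1..k-1.
Step k = 1:
  phi_11 = rho(1) = -0.6764.
Step k = 2:
  phi_22 = [rho(2) - phi_11 rho(1)] / [1 - phi_11 rho(1)] = [0.6015 - (-0.6764)(-0.6764)] / [1 - (-0.6764)(-0.6764)]
         = 0.14398304 / 0.54248304 = 0.265415.
  Update: phi_21 = phi_11 - phi_22 phi_11 = -0.6764 - (0.265415)(-0.6764) = -0.496873.
Step k = 3:
  phi_33 = [rho(3) - phi_21 rho(2) - phi_22 rho(1)] / [1 - phi_21 rho(1) - phi_22 rho(2)]
    numerator   = -0.6645 - (-0.496873)(0.6015) - (0.265415)(-0.6764) = -0.18610406
    denominator = 1 - (-0.496873)(-0.6764) - (0.265415)(0.6015) = 0.50426781
  phi_33 = -0.18610406 / 0.50426781 = -0.3691.
Therefore phi_{33} = -0.3691.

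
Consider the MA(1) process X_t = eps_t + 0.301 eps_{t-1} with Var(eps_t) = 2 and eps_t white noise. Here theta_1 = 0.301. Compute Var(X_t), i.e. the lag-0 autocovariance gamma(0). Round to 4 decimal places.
\gamma(0) = 2.1812

For an MA(q) process X_t = eps_t + sum_i theta_i eps_{t-i} with
Var(eps_t) = sigma^2, the variance is
  gamma(0) = sigma^2 * (1 + sum_i theta_i^2).
  sum_i theta_i^2 = (0.301)^2 = 0.090601.
  gamma(0) = 2 * (1 + 0.090601) = 2 * 1.090601 = 2.181202, which rounds to 2.1812.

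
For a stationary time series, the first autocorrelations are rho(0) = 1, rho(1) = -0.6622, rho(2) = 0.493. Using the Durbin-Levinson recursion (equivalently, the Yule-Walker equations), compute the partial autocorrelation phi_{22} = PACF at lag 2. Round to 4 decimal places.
\phi_{22} = 0.0970

The PACF at lag k is phi_{kk}, the last component of the solution
to the Yule-Walker system G_k phi = r_k where
  (G_k)_{ij} = rho(|i - j|), (r_k)_i = rho(i), i,j = 1..k.
Equivalently, Durbin-Levinson gives phi_{kk} iteratively:
  phi_{11} = rho(1)
  phi_{kk} = [rho(k) - sum_{j=1..k-1} phi_{k-1,j} rho(k-j)]
            / [1 - sum_{j=1..k-1} phi_{k-1,j} rho(j)],
  phi_{k,j} = phi_{k-1,j} - phi_{kk} phi_{k-1,k-j},  j = 1..k-1.
Step k = 1:
  phi_11 = rho(1) = -0.6622.
Step k = 2:
  phi_22 = [rho(2) - phi_11 rho(1)] / [1 - phi_11 rho(1)] = [0.493 - (-0.6622)(-0.6622)] / [1 - (-0.6622)(-0.6622)]
         = 0.05449116 / 0.56149116 = 0.097.
Therefore phi_{22} = 0.0970.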